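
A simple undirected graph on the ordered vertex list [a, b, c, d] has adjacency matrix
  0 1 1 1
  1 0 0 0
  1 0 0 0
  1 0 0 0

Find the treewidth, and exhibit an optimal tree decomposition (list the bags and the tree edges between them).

Each bag holds 2 vertices, so the decomposition has width 1, which upper-bounds the treewidth. Any graph with an edge has treewidth ≥ 1, and G has the edge b–a. Hence tw(G) = 1 exactly.

Treewidth 1.
One optimal decomposition is:
Bags: B1 = {a, b}  B2 = {a, c}  B3 = {a, d}
Tree: B1–B2, B2–B3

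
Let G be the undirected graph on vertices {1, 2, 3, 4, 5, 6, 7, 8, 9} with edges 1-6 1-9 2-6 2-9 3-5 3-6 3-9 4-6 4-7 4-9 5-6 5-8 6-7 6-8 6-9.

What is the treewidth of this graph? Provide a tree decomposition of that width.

Each bag holds 3 vertices, so the decomposition has width 2, which upper-bounds the treewidth. Conversely, {5, 6, 8} is a clique of size 3, and the vertices of any clique must share a bag in every tree decomposition; so some bag has ≥ 3 vertices and tw(G) ≥ 2. Combining the bounds, tw(G) = 2.

Treewidth 2.
One optimal decomposition is:
Bags: B1 = {1, 6, 9}  B2 = {2, 6, 9}  B3 = {3, 6, 9}  B4 = {3, 5, 6}  B5 = {4, 6, 9}  B6 = {5, 6, 8}  B7 = {4, 6, 7}
Tree: B1–B2, B1–B3, B3–B4, B1–B5, B4–B6, B5–B7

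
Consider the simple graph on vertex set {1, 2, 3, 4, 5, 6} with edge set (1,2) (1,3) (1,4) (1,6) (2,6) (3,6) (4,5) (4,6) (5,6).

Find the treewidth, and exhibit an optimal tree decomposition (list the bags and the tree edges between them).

The largest bag has 3 vertices, giving width 2; this decomposition certifies tw(G) ≤ 2. Conversely, {1, 2, 6} is a clique of size 3, and the vertices of any clique must share a bag in every tree decomposition; so some bag has ≥ 3 vertices and tw(G) ≥ 2. Therefore the treewidth is 2.

Treewidth 2.
One optimal decomposition is:
Bags: B1 = {4, 5, 6}  B2 = {1, 4, 6}  B3 = {1, 2, 6}  B4 = {1, 3, 6}
Tree: B1–B2, B2–B3, B3–B4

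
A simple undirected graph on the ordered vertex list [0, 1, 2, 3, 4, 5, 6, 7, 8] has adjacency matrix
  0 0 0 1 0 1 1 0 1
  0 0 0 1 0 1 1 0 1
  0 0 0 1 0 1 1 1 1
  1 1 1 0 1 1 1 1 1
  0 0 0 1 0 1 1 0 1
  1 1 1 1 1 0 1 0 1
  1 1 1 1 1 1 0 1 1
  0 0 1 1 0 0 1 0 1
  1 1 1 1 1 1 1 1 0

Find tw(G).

A width-4 tree decomposition is:
Bags: B1 = {2, 3, 5, 6, 8}  B2 = {1, 3, 5, 6, 8}  B3 = {3, 4, 5, 6, 8}  B4 = {0, 3, 5, 6, 8}  B5 = {2, 3, 6, 7, 8}
Tree: B1–B2, B1–B3, B3–B4, B1–B5
Every bag has size at most 5, so the width is 5 − 1 = 4 and tw(G) ≤ 4. On the other hand G contains the 5-clique {0, 3, 5, 6, 8}. A clique must lie in a single bag of any decomposition, so no decomposition can have width below 4. Hence tw(G) = 4 exactly.

4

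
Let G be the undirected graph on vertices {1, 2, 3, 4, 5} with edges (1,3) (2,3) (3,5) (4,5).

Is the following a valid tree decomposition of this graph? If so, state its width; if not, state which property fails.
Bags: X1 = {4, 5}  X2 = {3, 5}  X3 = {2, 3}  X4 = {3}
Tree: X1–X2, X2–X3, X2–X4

No — vertex 1 appears in no bag.

A tree decomposition must satisfy three properties: every vertex lies in some bag; for every edge, both endpoints lie together in some bag; and for every vertex, the bags containing it form a connected subtree. Here vertex 1 appears in no bag, so the decomposition is invalid.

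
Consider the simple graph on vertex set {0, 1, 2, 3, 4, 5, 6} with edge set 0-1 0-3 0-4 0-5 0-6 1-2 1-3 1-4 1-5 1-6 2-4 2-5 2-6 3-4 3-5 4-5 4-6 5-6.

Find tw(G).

4

A width-4 tree decomposition is:
Bags: B1 = {0, 1, 3, 4, 5}  B2 = {0, 1, 4, 5, 6}  B3 = {1, 2, 4, 5, 6}
Tree: B1–B2, B2–B3
The largest bag has 5 vertices, giving width 4; this decomposition certifies tw(G) ≤ 4. For the lower bound, the 5 vertices {0, 1, 3, 4, 5} are pairwise adjacent, and any tree decomposition puts a clique entirely inside one bag — forcing width ≥ 4. Therefore the treewidth is 4.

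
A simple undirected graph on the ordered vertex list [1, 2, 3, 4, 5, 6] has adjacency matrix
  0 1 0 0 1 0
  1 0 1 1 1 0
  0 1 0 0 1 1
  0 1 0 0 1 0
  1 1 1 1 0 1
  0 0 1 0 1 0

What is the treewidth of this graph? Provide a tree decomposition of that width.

Treewidth 2.
One optimal decomposition is:
Bags: B1 = {1, 2, 5}  B2 = {2, 3, 5}  B3 = {3, 5, 6}  B4 = {2, 4, 5}
Tree: B1–B2, B2–B3, B1–B4

Every bag has size at most 3, so the width is 3 − 1 = 2 and tw(G) ≤ 2. Conversely, {1, 2, 5} is a clique of size 3, and the vertices of any clique must share a bag in every tree decomposition; so some bag has ≥ 3 vertices and tw(G) ≥ 2. Therefore the treewidth is 2.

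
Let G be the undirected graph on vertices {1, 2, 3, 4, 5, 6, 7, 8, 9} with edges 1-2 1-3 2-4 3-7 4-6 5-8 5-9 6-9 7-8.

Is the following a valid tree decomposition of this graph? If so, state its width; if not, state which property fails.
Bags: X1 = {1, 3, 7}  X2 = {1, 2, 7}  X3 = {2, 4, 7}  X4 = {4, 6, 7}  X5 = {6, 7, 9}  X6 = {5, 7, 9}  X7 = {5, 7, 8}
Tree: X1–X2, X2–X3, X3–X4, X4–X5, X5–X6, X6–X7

Checking the three conditions: (i) the bags cover all of {1, 2, 3, 4, 5, 6, 7, 8, 9}; (ii) for each edge, some bag contains both endpoints; (iii) the bags containing any fixed vertex form a subtree. All hold, so the decomposition is valid with width 3 − 1 = 2.

Yes; width 2.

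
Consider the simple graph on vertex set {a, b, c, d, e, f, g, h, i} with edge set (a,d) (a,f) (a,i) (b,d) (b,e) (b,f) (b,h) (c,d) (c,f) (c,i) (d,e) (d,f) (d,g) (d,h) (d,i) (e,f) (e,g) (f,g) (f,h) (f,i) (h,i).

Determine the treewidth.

3

A width-3 tree decomposition is:
Bags: B1 = {a, d, f, i}  B2 = {d, f, h, i}  B3 = {b, d, f, h}  B4 = {b, d, e, f}  B5 = {d, e, f, g}  B6 = {c, d, f, i}
Tree: B1–B2, B2–B3, B3–B4, B4–B5, B2–B6
Each bag holds 4 vertices, so the decomposition has width 3, which upper-bounds the treewidth. On the other hand G contains the 4-clique {d, e, f, g}. A clique must lie in a single bag of any decomposition, so no decomposition can have width below 3. Therefore the treewidth is 3.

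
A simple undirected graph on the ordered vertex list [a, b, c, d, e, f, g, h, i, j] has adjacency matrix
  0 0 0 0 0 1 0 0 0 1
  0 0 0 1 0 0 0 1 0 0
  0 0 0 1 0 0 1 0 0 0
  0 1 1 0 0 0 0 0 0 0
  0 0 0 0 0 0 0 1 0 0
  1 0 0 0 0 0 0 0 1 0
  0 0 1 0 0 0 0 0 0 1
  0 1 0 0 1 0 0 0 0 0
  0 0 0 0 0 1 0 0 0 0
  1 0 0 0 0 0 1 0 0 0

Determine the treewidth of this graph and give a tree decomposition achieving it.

Treewidth 1.
One optimal decomposition is:
Bags: B1 = {f, i}  B2 = {a, f}  B3 = {a, j}  B4 = {g, j}  B5 = {c, g}  B6 = {c, d}  B7 = {b, d}  B8 = {b, h}  B9 = {e, h}
Tree: B1–B2, B2–B3, B3–B4, B4–B5, B5–B6, B6–B7, B7–B8, B8–B9

Each bag holds 2 vertices, so the decomposition has width 1, which upper-bounds the treewidth. Any graph with an edge has treewidth ≥ 1, and G has the edge i–f. Therefore the treewidth is 1.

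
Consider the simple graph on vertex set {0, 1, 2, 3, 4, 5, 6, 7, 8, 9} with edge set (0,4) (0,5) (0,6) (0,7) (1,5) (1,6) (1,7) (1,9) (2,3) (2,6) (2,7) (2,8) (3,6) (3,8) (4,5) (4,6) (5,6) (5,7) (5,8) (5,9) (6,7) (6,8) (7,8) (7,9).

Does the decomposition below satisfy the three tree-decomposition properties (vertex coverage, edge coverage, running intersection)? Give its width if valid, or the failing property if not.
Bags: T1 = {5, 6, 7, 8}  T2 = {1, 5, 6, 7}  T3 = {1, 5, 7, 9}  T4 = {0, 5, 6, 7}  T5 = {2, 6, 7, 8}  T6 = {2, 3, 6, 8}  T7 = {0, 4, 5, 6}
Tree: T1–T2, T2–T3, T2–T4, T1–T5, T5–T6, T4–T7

Yes; width 3.

Checking the three conditions: (i) the bags cover all of {0, 1, 2, 3, 4, 5, 6, 7, 8, 9}; (ii) for each edge, some bag contains both endpoints; (iii) the bags containing any fixed vertex form a subtree. All hold, so the decomposition is valid with width 4 − 1 = 3.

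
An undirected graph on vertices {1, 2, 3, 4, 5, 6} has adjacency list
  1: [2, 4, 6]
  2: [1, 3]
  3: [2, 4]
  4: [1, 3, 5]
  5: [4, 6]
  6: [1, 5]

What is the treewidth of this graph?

A width-2 tree decomposition is:
Bags: B1 = {2, 3, 4}  B2 = {1, 2, 4}  B3 = {1, 4, 5}  B4 = {1, 5, 6}
Tree: B1–B2, B2–B3, B3–B4
Each bag holds 3 vertices, so the decomposition has width 2, which upper-bounds the treewidth. Since 3–2–1–4–3 is a cycle in G, G is not acyclic. Forests are exactly the graphs of treewidth ≤ 1, so tw(G) ≥ 2. Therefore the treewidth is 2.

2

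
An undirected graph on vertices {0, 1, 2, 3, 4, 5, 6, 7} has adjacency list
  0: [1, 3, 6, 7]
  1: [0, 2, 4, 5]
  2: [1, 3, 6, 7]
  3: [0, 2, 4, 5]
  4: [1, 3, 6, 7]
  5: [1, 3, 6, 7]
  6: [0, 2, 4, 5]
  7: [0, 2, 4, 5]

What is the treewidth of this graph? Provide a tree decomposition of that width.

Each bag holds 5 vertices, so the decomposition has width 4, which upper-bounds the treewidth. For the lower bound: the 5 vertex sets {3,4}, {5,6}, {0,7}, {1}, {2} are disjoint, each induces a connected subgraph, and every pair is joined by at least one edge of G. Contracting each set to a single vertex therefore yields K_{5} as a minor, and since treewidth is minor-monotone, tw(G) ≥ tw(K_{5}) = 4. The upper and lower bounds meet at 4, so that is the treewidth.

Treewidth 4.
One optimal decomposition is:
Bags: B1 = {1, 3, 4, 6, 7}  B2 = {1, 3, 5, 6, 7}  B3 = {0, 1, 3, 6, 7}  B4 = {1, 2, 3, 6, 7}
Tree: B1–B2, B2–B3, B3–B4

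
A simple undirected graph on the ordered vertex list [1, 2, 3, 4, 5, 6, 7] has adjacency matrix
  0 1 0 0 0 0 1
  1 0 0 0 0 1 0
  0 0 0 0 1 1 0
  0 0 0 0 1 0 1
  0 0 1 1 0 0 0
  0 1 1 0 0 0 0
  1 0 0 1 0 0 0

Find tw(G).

A width-2 tree decomposition is:
Bags: B1 = {1, 2, 6}  B2 = {1, 3, 6}  B3 = {1, 3, 5}  B4 = {1, 4, 5}  B5 = {1, 4, 7}
Tree: B1–B2, B2–B3, B3–B4, B4–B5
The largest bag has 3 vertices, giving width 2; this decomposition certifies tw(G) ≤ 2. The edges 1–2–6–3–5–4–7–1 form a cycle, so G is not a tree and its treewidth is at least 2. The upper and lower bounds meet at 2, so that is the treewidth.

2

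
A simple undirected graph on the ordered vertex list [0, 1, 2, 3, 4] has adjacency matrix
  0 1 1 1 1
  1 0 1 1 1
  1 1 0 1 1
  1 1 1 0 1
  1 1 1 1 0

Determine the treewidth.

4

A width-4 tree decomposition is:
Bags: B1 = {0, 1, 2, 3, 4}
Tree: (single bag)
With just one bag of size 5, the width is 5 − 1 = 4, so tw(G) ≤ 4. Conversely, {0, 1, 2, 3, 4} is a clique of size 5, and the vertices of any clique must share a bag in every tree decomposition; so some bag has ≥ 5 vertices and tw(G) ≥ 4. The upper and lower bounds meet at 4, so that is the treewidth.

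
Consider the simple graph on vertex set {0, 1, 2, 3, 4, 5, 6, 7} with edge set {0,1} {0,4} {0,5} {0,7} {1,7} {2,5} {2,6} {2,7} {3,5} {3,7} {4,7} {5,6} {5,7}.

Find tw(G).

A width-2 tree decomposition is:
Bags: B1 = {2, 5, 7}  B2 = {0, 5, 7}  B3 = {2, 5, 6}  B4 = {0, 4, 7}  B5 = {3, 5, 7}  B6 = {0, 1, 7}
Tree: B1–B2, B1–B3, B2–B4, B1–B5, B2–B6
Every bag has size at most 3, so the width is 3 − 1 = 2 and tw(G) ≤ 2. On the other hand G contains the 3-clique {2, 5, 6}. A clique must lie in a single bag of any decomposition, so no decomposition can have width below 2. The upper and lower bounds meet at 2, so that is the treewidth.

2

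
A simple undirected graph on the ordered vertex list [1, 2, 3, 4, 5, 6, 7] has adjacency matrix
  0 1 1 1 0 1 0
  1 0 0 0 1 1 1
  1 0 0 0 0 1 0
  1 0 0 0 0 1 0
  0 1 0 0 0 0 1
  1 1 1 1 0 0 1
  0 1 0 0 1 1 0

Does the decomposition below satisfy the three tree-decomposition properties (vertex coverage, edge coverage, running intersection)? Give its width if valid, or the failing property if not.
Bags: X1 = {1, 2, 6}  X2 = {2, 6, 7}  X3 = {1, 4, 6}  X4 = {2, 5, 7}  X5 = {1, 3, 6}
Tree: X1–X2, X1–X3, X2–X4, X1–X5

Yes; width 2.

Every vertex of G appears in some bag (union = {1, 2, 3, 4, 5, 6, 7}); every edge is covered by a bag; and for each vertex v the set of bags containing v is connected in the bag tree. The decomposition is therefore valid. The largest bag has 3 vertices, so the width is 2.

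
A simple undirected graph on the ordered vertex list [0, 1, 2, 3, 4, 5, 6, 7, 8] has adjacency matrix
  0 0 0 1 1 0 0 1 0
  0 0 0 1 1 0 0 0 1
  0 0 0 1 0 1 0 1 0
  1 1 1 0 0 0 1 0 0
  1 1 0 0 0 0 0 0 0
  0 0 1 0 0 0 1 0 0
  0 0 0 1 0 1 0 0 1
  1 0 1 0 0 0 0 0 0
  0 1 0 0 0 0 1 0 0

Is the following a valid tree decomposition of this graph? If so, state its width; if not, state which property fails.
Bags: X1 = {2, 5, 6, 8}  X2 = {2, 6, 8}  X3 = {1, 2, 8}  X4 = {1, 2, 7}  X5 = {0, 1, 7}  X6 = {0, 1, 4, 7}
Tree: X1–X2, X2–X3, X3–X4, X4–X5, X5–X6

No — vertex 3 appears in no bag.

A tree decomposition must satisfy three properties: every vertex lies in some bag; for every edge, both endpoints lie together in some bag; and for every vertex, the bags containing it form a connected subtree. Here vertex 3 appears in no bag, so the decomposition is invalid.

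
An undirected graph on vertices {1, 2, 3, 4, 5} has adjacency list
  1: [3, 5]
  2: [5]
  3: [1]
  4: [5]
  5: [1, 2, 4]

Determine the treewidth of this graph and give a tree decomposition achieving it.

Treewidth 1.
Bags: B1 = {2, 5}  B2 = {1, 5}  B3 = {4, 5}  B4 = {1, 3}
Tree: B1–B2, B2–B3, B2–B4

Each bag holds 2 vertices, so the decomposition has width 1, which upper-bounds the treewidth. Since G has at least one edge (e.g. 2–5), it is not an edgeless graph, so tw(G) ≥ 1. The upper and lower bounds meet at 1, so that is the treewidth.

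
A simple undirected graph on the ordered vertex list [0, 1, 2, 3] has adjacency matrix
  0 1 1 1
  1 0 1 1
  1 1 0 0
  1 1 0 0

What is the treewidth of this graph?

A width-2 tree decomposition is:
Bags: B1 = {0, 1, 2}  B2 = {0, 1, 3}
Tree: B1–B2
Every bag has size at most 3, so the width is 3 − 1 = 2 and tw(G) ≤ 2. On the other hand G contains the 3-clique {0, 1, 2}. A clique must lie in a single bag of any decomposition, so no decomposition can have width below 2. The upper and lower bounds meet at 2, so that is the treewidth.

2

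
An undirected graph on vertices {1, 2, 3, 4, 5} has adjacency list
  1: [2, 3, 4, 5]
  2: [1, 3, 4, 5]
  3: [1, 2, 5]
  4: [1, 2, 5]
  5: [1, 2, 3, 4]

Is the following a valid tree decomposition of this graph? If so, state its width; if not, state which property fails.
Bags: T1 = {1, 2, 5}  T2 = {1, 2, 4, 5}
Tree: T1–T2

No — vertex 3 appears in no bag.

A tree decomposition must satisfy three properties: every vertex lies in some bag; for every edge, both endpoints lie together in some bag; and for every vertex, the bags containing it form a connected subtree. Here vertex 3 appears in no bag, so the decomposition is invalid.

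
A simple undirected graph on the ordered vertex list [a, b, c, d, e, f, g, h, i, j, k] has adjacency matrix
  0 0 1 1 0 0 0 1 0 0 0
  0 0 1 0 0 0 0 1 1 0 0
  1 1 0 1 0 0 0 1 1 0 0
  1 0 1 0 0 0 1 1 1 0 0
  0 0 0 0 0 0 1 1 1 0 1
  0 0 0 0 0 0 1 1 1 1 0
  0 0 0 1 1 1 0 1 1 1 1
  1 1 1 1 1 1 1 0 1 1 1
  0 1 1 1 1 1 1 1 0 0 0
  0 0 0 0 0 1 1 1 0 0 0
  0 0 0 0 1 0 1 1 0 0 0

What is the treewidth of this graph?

3

A width-3 tree decomposition is:
Bags: B1 = {f, g, h, j}  B2 = {f, g, h, i}  B3 = {d, g, h, i}  B4 = {c, d, h, i}  B5 = {e, g, h, i}  B6 = {b, c, h, i}  B7 = {a, c, d, h}  B8 = {e, g, h, k}
Tree: B1–B2, B2–B3, B3–B4, B3–B5, B4–B6, B4–B7, B5–B8
The largest bag has 4 vertices, giving width 3; this decomposition certifies tw(G) ≤ 3. For the lower bound, the 4 vertices {f, g, h, j} are pairwise adjacent, and any tree decomposition puts a clique entirely inside one bag — forcing width ≥ 3. Combining the bounds, tw(G) = 3.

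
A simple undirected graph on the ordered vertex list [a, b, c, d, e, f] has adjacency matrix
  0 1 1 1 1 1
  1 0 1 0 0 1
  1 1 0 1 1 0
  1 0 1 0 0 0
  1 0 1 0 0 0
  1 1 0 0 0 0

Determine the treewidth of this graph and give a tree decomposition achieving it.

Treewidth 2.
Bags: B1 = {a, c, d}  B2 = {a, c, e}  B3 = {a, b, c}  B4 = {a, b, f}
Tree: B1–B2, B2–B3, B3–B4

Each bag holds 3 vertices, so the decomposition has width 2, which upper-bounds the treewidth. On the other hand G contains the 3-clique {a, c, d}. A clique must lie in a single bag of any decomposition, so no decomposition can have width below 2. Combining the bounds, tw(G) = 2.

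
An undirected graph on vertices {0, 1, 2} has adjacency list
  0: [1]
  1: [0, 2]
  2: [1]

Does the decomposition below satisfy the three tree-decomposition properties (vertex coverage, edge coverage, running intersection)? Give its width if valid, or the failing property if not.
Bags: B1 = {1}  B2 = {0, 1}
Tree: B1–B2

No — vertex 2 appears in no bag.

A tree decomposition must satisfy three properties: every vertex lies in some bag; for every edge, both endpoints lie together in some bag; and for every vertex, the bags containing it form a connected subtree. Here vertex 2 appears in no bag, so the decomposition is invalid.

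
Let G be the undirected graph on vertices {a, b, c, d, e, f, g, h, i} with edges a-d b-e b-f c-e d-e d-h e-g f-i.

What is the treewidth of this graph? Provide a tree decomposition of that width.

Every bag has size at most 2, so the width is 2 − 1 = 1 and tw(G) ≤ 1. Any graph with an edge has treewidth ≥ 1, and G has the edge e–c. Therefore the treewidth is 1.

Treewidth 1.
One such decomposition:
Bags: B1 = {c, e}  B2 = {d, e}  B3 = {e, g}  B4 = {b, e}  B5 = {b, f}  B6 = {d, h}  B7 = {a, d}  B8 = {f, i}
Tree: B1–B2, B1–B3, B2–B4, B4–B5, B2–B6, B6–B7, B5–B8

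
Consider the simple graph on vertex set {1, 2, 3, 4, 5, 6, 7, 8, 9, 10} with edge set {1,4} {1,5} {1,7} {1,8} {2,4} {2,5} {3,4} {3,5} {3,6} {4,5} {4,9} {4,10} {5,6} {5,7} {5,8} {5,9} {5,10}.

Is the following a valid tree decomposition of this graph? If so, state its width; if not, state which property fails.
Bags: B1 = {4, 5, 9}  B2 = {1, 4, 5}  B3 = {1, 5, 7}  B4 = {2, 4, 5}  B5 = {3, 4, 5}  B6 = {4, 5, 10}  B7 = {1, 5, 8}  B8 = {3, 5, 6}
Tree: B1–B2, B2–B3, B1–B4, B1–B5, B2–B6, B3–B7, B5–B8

Vertex coverage: the bags together contain {1, 2, 3, 4, 5, 6, 7, 8, 9, 10}, the full vertex set. Edge coverage: each edge of G has both endpoints in at least one bag. Running intersection: for every vertex, the bags containing it form a connected subtree. All three properties hold, so this is a valid tree decomposition of width max|bag| − 1 = 2, and hence tw(G) ≤ 2.

Yes; width 2.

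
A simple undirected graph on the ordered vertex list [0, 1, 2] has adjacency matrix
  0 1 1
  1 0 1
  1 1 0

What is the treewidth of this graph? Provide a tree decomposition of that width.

Treewidth 2.
One optimal decomposition is:
Bags: B1 = {0, 1, 2}
Tree: (single bag)

With just one bag of size 3, the width is 3 − 1 = 2, so tw(G) ≤ 2. On the other hand G contains the 3-clique {0, 1, 2}. A clique must lie in a single bag of any decomposition, so no decomposition can have width below 2. The upper and lower bounds meet at 2, so that is the treewidth.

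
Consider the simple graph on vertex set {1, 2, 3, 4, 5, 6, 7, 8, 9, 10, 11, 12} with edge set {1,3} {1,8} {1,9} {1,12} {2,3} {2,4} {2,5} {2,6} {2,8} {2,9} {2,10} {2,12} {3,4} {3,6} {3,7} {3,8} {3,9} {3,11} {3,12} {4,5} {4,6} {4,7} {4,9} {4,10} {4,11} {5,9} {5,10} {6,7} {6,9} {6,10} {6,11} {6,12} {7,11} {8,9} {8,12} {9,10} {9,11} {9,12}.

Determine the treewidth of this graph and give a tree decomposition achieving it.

Each bag holds 5 vertices, so the decomposition has width 4, which upper-bounds the treewidth. Conversely, {1, 3, 8, 9, 12} is a clique of size 5, and the vertices of any clique must share a bag in every tree decomposition; so some bag has ≥ 5 vertices and tw(G) ≥ 4. Hence tw(G) = 4 exactly.

Treewidth 4.
One such decomposition:
Bags: B1 = {2, 4, 6, 9, 10}  B2 = {2, 3, 4, 6, 9}  B3 = {3, 4, 6, 9, 11}  B4 = {3, 4, 6, 7, 11}  B5 = {2, 4, 5, 9, 10}  B6 = {2, 3, 6, 9, 12}  B7 = {2, 3, 8, 9, 12}  B8 = {1, 3, 8, 9, 12}
Tree: B1–B2, B2–B3, B3–B4, B1–B5, B2–B6, B6–B7, B7–B8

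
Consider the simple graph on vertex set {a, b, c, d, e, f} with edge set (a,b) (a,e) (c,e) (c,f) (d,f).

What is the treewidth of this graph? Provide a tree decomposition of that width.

Each bag holds 2 vertices, so the decomposition has width 1, which upper-bounds the treewidth. Any graph with an edge has treewidth ≥ 1, and G has the edge d–f. Therefore the treewidth is 1.

Treewidth 1.
One such decomposition:
Bags: B1 = {d, f}  B2 = {c, f}  B3 = {c, e}  B4 = {a, e}  B5 = {a, b}
Tree: B1–B2, B2–B3, B3–B4, B4–B5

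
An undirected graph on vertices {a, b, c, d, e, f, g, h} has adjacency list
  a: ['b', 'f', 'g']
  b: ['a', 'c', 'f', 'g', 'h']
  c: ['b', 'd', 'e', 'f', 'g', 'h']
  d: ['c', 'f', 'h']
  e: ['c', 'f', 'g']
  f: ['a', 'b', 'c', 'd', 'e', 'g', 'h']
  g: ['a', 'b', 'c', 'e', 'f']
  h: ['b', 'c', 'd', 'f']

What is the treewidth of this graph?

A width-3 tree decomposition is:
Bags: B1 = {a, b, f, g}  B2 = {b, c, f, g}  B3 = {b, c, f, h}  B4 = {c, d, f, h}  B5 = {c, e, f, g}
Tree: B1–B2, B2–B3, B3–B4, B2–B5
The largest bag has 4 vertices, giving width 3; this decomposition certifies tw(G) ≤ 3. For the lower bound, the 4 vertices {c, d, f, h} are pairwise adjacent, and any tree decomposition puts a clique entirely inside one bag — forcing width ≥ 3. Combining the bounds, tw(G) = 3.

3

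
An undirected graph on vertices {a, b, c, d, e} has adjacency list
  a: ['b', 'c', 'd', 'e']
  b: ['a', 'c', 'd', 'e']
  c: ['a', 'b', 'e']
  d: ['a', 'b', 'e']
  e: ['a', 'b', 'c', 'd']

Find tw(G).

A width-3 tree decomposition is:
Bags: B1 = {a, b, d, e}  B2 = {a, b, c, e}
Tree: B1–B2
The largest bag has 4 vertices, giving width 3; this decomposition certifies tw(G) ≤ 3. For the lower bound, the 4 vertices {a, b, d, e} are pairwise adjacent, and any tree decomposition puts a clique entirely inside one bag — forcing width ≥ 3. Hence tw(G) = 3 exactly.

3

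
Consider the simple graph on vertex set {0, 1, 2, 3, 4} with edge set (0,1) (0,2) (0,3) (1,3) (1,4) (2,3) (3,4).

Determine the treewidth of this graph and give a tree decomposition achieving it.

The largest bag has 3 vertices, giving width 2; this decomposition certifies tw(G) ≤ 2. On the other hand G contains the 3-clique {0, 1, 3}. A clique must lie in a single bag of any decomposition, so no decomposition can have width below 2. Combining the bounds, tw(G) = 2.

Treewidth 2.
Bags: B1 = {1, 3, 4}  B2 = {0, 1, 3}  B3 = {0, 2, 3}
Tree: B1–B2, B2–B3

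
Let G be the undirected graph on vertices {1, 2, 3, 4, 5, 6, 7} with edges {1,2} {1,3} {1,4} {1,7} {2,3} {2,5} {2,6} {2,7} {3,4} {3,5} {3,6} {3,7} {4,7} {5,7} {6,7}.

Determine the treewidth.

3

A width-3 tree decomposition is:
Bags: B1 = {1, 3, 4, 7}  B2 = {1, 2, 3, 7}  B3 = {2, 3, 6, 7}  B4 = {2, 3, 5, 7}
Tree: B1–B2, B2–B3, B3–B4
The largest bag has 4 vertices, giving width 3; this decomposition certifies tw(G) ≤ 3. Conversely, {1, 2, 3, 7} is a clique of size 4, and the vertices of any clique must share a bag in every tree decomposition; so some bag has ≥ 4 vertices and tw(G) ≥ 3. Combining the bounds, tw(G) = 3.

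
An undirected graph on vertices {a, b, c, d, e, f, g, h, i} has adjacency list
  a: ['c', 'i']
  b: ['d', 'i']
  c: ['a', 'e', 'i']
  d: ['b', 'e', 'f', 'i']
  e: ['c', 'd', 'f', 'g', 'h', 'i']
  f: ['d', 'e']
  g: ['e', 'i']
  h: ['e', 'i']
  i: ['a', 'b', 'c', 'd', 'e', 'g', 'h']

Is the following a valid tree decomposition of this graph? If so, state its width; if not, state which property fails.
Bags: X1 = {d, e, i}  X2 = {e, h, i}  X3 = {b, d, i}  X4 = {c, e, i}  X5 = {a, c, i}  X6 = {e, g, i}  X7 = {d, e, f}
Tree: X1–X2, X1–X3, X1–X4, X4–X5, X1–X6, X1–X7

Yes; width 2.

Vertex coverage: the bags together contain {a, b, c, d, e, f, g, h, i}, the full vertex set. Edge coverage: each edge of G has both endpoints in at least one bag. Running intersection: for every vertex, the bags containing it form a connected subtree. All three properties hold, so this is a valid tree decomposition of width max|bag| − 1 = 2, and hence tw(G) ≤ 2.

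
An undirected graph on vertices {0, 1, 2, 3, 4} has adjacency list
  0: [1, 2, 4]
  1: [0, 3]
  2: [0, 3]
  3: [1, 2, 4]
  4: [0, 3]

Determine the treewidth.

2

A width-2 tree decomposition is:
Bags: B1 = {0, 2, 3}  B2 = {0, 1, 3}  B3 = {0, 3, 4}
Tree: B1–B2, B2–B3
Every bag has size at most 3, so the width is 3 − 1 = 2 and tw(G) ≤ 2. The edges 2–0–1–3–2 form a cycle, so G is not a tree and its treewidth is at least 2. The upper and lower bounds meet at 2, so that is the treewidth.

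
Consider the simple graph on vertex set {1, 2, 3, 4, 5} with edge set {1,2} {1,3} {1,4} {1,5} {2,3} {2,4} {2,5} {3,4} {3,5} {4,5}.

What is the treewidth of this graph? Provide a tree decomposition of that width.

Treewidth 4.
One such decomposition:
Bags: B1 = {1, 2, 3, 4, 5}
Tree: (single bag)

With just one bag of size 5, the width is 5 − 1 = 4, so tw(G) ≤ 4. Conversely, {1, 2, 3, 4, 5} is a clique of size 5, and the vertices of any clique must share a bag in every tree decomposition; so some bag has ≥ 5 vertices and tw(G) ≥ 4. Hence tw(G) = 4 exactly.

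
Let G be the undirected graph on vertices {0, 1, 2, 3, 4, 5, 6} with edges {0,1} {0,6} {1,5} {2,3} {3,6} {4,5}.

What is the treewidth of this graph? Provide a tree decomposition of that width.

Treewidth 1.
One such decomposition:
Bags: B1 = {2, 3}  B2 = {3, 6}  B3 = {0, 6}  B4 = {0, 1}  B5 = {1, 5}  B6 = {4, 5}
Tree: B1–B2, B2–B3, B3–B4, B4–B5, B5–B6

The largest bag has 2 vertices, giving width 1; this decomposition certifies tw(G) ≤ 1. Since G has at least one edge (e.g. 2–3), it is not an edgeless graph, so tw(G) ≥ 1. Therefore the treewidth is 1.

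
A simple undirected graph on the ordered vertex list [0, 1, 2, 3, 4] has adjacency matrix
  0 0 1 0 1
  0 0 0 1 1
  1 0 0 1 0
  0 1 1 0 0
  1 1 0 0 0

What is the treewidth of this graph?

A width-2 tree decomposition is:
Bags: B1 = {0, 2, 4}  B2 = {1, 2, 4}  B3 = {1, 2, 3}
Tree: B1–B2, B2–B3
The largest bag has 3 vertices, giving width 2; this decomposition certifies tw(G) ≤ 2. For the lower bound, G contains the cycle 2–0–4–1–3–2, so G is not a forest; only forests have treewidth ≤ 1, hence tw(G) ≥ 2. Combining the bounds, tw(G) = 2.

2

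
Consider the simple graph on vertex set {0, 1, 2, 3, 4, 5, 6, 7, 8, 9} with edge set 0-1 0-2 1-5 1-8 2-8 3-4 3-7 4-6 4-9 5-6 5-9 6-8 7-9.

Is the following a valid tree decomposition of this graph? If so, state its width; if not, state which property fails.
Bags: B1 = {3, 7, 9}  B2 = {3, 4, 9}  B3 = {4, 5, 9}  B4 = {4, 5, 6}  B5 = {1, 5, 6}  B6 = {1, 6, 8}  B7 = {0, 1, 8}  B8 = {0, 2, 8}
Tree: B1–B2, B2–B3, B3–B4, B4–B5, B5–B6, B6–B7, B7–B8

Every vertex of G appears in some bag (union = {0, 1, 2, 3, 4, 5, 6, 7, 8, 9}); every edge is covered by a bag; and for each vertex v the set of bags containing v is connected in the bag tree. The decomposition is therefore valid. The largest bag has 3 vertices, so the width is 2.

Yes; width 2.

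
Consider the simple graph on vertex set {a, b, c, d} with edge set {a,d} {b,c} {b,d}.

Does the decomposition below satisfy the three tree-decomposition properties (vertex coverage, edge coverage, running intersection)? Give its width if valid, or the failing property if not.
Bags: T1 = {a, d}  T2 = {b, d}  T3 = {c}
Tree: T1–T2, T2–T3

No — edge (b,c) lies in no bag.

A tree decomposition must satisfy three properties: every vertex lies in some bag; for every edge, both endpoints lie together in some bag; and for every vertex, the bags containing it form a connected subtree. Here edge (b,c) lies in no bag, so the decomposition is invalid.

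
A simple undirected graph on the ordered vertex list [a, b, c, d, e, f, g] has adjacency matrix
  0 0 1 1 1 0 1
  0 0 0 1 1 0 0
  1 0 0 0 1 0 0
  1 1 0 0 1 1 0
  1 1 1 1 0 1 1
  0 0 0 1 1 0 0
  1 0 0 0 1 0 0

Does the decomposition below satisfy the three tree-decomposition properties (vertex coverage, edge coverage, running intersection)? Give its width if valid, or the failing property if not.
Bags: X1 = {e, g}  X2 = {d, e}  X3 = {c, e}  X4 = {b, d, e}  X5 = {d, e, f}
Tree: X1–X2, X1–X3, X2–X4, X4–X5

No — vertex a appears in no bag.

A tree decomposition must satisfy three properties: every vertex lies in some bag; for every edge, both endpoints lie together in some bag; and for every vertex, the bags containing it form a connected subtree. Here vertex a appears in no bag, so the decomposition is invalid.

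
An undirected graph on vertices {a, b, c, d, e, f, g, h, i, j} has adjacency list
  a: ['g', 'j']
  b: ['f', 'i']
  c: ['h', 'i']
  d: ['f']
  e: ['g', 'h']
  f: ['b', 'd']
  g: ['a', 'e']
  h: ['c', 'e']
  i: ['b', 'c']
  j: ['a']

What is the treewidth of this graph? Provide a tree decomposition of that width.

Every bag has size at most 2, so the width is 2 − 1 = 1 and tw(G) ≤ 1. G has an edge, so its treewidth is at least 1. Combining the bounds, tw(G) = 1.

Treewidth 1.
One optimal decomposition is:
Bags: B1 = {a, j}  B2 = {a, g}  B3 = {e, g}  B4 = {e, h}  B5 = {c, h}  B6 = {c, i}  B7 = {b, i}  B8 = {b, f}  B9 = {d, f}
Tree: B1–B2, B2–B3, B3–B4, B4–B5, B5–B6, B6–B7, B7–B8, B8–B9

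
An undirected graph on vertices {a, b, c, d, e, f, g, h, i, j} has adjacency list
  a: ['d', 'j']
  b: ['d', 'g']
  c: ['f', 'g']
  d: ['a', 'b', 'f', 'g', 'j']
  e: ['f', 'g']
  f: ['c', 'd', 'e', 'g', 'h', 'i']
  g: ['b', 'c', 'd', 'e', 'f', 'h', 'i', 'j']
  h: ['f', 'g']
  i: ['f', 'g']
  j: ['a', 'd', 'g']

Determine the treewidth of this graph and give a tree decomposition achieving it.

Treewidth 2.
Bags: B1 = {e, f, g}  B2 = {d, f, g}  B3 = {d, g, j}  B4 = {a, d, j}  B5 = {f, g, i}  B6 = {f, g, h}  B7 = {b, d, g}  B8 = {c, f, g}
Tree: B1–B2, B2–B3, B3–B4, B2–B5, B1–B6, B3–B7, B2–B8

Each bag holds 3 vertices, so the decomposition has width 2, which upper-bounds the treewidth. On the other hand G contains the 3-clique {d, g, j}. A clique must lie in a single bag of any decomposition, so no decomposition can have width below 2. Hence tw(G) = 2 exactly.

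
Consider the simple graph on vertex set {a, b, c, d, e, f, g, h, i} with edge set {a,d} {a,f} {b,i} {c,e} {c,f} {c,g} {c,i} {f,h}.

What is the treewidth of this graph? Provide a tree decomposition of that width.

The largest bag has 2 vertices, giving width 1; this decomposition certifies tw(G) ≤ 1. G has an edge, so its treewidth is at least 1. Hence tw(G) = 1 exactly.

Treewidth 1.
Bags: B1 = {c, i}  B2 = {c, e}  B3 = {c, f}  B4 = {c, g}  B5 = {b, i}  B6 = {f, h}  B7 = {a, f}  B8 = {a, d}
Tree: B1–B2, B2–B3, B2–B4, B1–B5, B3–B6, B6–B7, B7–B8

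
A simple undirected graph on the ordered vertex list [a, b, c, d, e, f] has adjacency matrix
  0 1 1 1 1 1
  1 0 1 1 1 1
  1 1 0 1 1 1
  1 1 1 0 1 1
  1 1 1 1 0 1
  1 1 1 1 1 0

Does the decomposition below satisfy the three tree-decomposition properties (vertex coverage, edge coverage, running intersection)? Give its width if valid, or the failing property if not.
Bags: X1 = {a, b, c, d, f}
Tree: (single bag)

No — vertex e appears in no bag.

A tree decomposition must satisfy three properties: every vertex lies in some bag; for every edge, both endpoints lie together in some bag; and for every vertex, the bags containing it form a connected subtree. Here vertex e appears in no bag, so the decomposition is invalid.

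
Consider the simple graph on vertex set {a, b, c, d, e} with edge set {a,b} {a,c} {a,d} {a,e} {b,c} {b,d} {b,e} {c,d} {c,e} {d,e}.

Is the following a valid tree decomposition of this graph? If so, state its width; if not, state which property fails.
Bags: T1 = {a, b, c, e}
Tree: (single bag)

No — vertex d appears in no bag.

A tree decomposition must satisfy three properties: every vertex lies in some bag; for every edge, both endpoints lie together in some bag; and for every vertex, the bags containing it form a connected subtree. Here vertex d appears in no bag, so the decomposition is invalid.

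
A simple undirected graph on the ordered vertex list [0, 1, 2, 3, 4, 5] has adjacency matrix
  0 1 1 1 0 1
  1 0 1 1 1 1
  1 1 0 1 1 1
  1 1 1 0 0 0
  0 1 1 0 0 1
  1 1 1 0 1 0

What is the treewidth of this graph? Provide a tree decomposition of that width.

Treewidth 3.
One optimal decomposition is:
Bags: B1 = {0, 1, 2, 3}  B2 = {0, 1, 2, 5}  B3 = {1, 2, 4, 5}
Tree: B1–B2, B2–B3

Each bag holds 4 vertices, so the decomposition has width 3, which upper-bounds the treewidth. On the other hand G contains the 4-clique {0, 1, 2, 3}. A clique must lie in a single bag of any decomposition, so no decomposition can have width below 3. Combining the bounds, tw(G) = 3.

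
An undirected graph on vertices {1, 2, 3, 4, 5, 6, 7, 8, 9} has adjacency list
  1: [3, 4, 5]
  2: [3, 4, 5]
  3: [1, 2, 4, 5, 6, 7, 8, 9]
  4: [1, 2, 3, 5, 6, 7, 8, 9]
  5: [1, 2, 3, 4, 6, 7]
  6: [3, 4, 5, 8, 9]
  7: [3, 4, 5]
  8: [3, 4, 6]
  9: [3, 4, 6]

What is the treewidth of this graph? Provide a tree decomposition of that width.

Every bag has size at most 4, so the width is 4 − 1 = 3 and tw(G) ≤ 3. On the other hand G contains the 4-clique {3, 4, 6, 8}. A clique must lie in a single bag of any decomposition, so no decomposition can have width below 3. Hence tw(G) = 3 exactly.

Treewidth 3.
One optimal decomposition is:
Bags: B1 = {3, 4, 5, 6}  B2 = {3, 4, 6, 9}  B3 = {3, 4, 5, 7}  B4 = {3, 4, 6, 8}  B5 = {1, 3, 4, 5}  B6 = {2, 3, 4, 5}
Tree: B1–B2, B1–B3, B1–B4, B1–B5, B1–B6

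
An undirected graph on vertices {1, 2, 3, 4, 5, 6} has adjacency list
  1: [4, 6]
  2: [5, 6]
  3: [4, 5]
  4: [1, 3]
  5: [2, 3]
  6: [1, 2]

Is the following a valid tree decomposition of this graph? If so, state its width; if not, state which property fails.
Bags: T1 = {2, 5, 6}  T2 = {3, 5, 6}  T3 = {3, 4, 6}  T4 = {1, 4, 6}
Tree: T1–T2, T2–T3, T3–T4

Yes; width 2.

Vertex coverage: the bags together contain {1, 2, 3, 4, 5, 6}, the full vertex set. Edge coverage: each edge of G has both endpoints in at least one bag. Running intersection: for every vertex, the bags containing it form a connected subtree. All three properties hold, so this is a valid tree decomposition of width max|bag| − 1 = 2, and hence tw(G) ≤ 2.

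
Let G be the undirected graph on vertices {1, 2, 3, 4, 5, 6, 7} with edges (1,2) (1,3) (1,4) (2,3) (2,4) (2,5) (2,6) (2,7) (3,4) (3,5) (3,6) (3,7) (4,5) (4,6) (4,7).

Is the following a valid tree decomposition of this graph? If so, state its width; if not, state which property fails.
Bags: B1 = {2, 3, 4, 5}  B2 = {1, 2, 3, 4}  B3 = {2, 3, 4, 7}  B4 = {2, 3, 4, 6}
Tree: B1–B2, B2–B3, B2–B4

Yes; width 3.

Every vertex of G appears in some bag (union = {1, 2, 3, 4, 5, 6, 7}); every edge is covered by a bag; and for each vertex v the set of bags containing v is connected in the bag tree. The decomposition is therefore valid. The largest bag has 4 vertices, so the width is 3.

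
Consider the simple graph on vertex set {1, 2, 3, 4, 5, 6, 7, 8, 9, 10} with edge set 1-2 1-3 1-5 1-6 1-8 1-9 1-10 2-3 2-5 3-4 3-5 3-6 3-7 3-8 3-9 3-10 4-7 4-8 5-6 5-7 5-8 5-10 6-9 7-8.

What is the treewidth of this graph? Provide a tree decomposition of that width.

Each bag holds 4 vertices, so the decomposition has width 3, which upper-bounds the treewidth. Conversely, {1, 3, 6, 9} is a clique of size 4, and the vertices of any clique must share a bag in every tree decomposition; so some bag has ≥ 4 vertices and tw(G) ≥ 3. Combining the bounds, tw(G) = 3.

Treewidth 3.
Bags: B1 = {3, 5, 7, 8}  B2 = {1, 3, 5, 8}  B3 = {1, 3, 5, 10}  B4 = {1, 2, 3, 5}  B5 = {1, 3, 5, 6}  B6 = {1, 3, 6, 9}  B7 = {3, 4, 7, 8}
Tree: B1–B2, B2–B3, B3–B4, B3–B5, B5–B6, B1–B7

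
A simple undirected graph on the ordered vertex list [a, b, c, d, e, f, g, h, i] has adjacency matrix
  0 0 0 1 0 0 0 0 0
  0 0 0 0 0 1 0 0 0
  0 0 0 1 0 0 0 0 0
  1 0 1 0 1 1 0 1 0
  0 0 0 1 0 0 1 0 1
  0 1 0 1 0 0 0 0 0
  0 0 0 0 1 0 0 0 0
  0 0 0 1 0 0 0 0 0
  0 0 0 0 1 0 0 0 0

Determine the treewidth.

A width-1 tree decomposition is:
Bags: B1 = {d, e}  B2 = {d, h}  B3 = {e, g}  B4 = {c, d}  B5 = {d, f}  B6 = {a, d}  B7 = {e, i}  B8 = {b, f}
Tree: B1–B2, B1–B3, B1–B4, B1–B5, B2–B6, B1–B7, B5–B8
Every bag has size at most 2, so the width is 2 − 1 = 1 and tw(G) ≤ 1. Since G has at least one edge (e.g. e–d), it is not an edgeless graph, so tw(G) ≥ 1. The upper and lower bounds meet at 1, so that is the treewidth.

1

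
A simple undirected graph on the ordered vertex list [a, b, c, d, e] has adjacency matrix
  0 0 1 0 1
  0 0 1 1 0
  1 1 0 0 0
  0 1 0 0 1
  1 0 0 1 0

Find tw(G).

2

A width-2 tree decomposition is:
Bags: B1 = {a, d, e}  B2 = {a, c, d}  B3 = {b, c, d}
Tree: B1–B2, B2–B3
The largest bag has 3 vertices, giving width 2; this decomposition certifies tw(G) ≤ 2. The edges d–e–a–c–b–d form a cycle, so G is not a tree and its treewidth is at least 2. The upper and lower bounds meet at 2, so that is the treewidth.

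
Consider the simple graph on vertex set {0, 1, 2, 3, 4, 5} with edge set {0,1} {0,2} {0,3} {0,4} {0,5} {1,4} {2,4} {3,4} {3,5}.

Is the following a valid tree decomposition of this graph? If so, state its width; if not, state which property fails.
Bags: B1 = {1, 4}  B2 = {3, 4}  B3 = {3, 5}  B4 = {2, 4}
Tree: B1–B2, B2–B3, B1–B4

A tree decomposition must satisfy three properties: every vertex lies in some bag; for every edge, both endpoints lie together in some bag; and for every vertex, the bags containing it form a connected subtree. Here vertex 0 appears in no bag, so the decomposition is invalid.

No — vertex 0 appears in no bag.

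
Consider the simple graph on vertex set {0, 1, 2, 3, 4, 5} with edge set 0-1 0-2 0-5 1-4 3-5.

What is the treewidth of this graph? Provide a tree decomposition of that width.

Every bag has size at most 2, so the width is 2 − 1 = 1 and tw(G) ≤ 1. Since G has at least one edge (e.g. 3–5), it is not an edgeless graph, so tw(G) ≥ 1. Hence tw(G) = 1 exactly.

Treewidth 1.
One optimal decomposition is:
Bags: B1 = {3, 5}  B2 = {0, 5}  B3 = {0, 2}  B4 = {0, 1}  B5 = {1, 4}
Tree: B1–B2, B2–B3, B3–B4, B4–B5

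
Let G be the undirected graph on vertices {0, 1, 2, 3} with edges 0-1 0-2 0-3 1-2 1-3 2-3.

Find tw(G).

A width-3 tree decomposition is:
Bags: B1 = {0, 1, 2, 3}
Tree: (single bag)
With just one bag of size 4, the width is 4 − 1 = 3, so tw(G) ≤ 3. For the lower bound, the 4 vertices {0, 1, 2, 3} are pairwise adjacent, and any tree decomposition puts a clique entirely inside one bag — forcing width ≥ 3. The upper and lower bounds meet at 3, so that is the treewidth.

3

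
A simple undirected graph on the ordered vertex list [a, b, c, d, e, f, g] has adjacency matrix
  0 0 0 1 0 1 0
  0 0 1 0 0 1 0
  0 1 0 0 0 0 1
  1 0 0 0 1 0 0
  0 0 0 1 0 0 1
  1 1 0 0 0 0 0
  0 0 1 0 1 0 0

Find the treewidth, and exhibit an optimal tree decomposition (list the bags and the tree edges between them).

Each bag holds 3 vertices, so the decomposition has width 2, which upper-bounds the treewidth. For the lower bound, G contains the cycle f–a–d–e–g–c–b–f, so G is not a forest; only forests have treewidth ≤ 1, hence tw(G) ≥ 2. Hence tw(G) = 2 exactly.

Treewidth 2.
One such decomposition:
Bags: B1 = {a, d, f}  B2 = {d, e, f}  B3 = {e, f, g}  B4 = {c, f, g}  B5 = {b, c, f}
Tree: B1–B2, B2–B3, B3–B4, B4–B5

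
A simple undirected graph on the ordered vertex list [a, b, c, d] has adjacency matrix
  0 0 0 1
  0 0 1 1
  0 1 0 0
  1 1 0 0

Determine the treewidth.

1

A width-1 tree decomposition is:
Bags: B1 = {b, c}  B2 = {b, d}  B3 = {a, d}
Tree: B1–B2, B2–B3
The largest bag has 2 vertices, giving width 1; this decomposition certifies tw(G) ≤ 1. G has an edge, so its treewidth is at least 1. Therefore the treewidth is 1.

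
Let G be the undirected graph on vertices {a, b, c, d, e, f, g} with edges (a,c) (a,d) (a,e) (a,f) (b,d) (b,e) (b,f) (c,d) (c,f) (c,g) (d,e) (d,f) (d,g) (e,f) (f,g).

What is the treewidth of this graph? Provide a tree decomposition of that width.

Each bag holds 4 vertices, so the decomposition has width 3, which upper-bounds the treewidth. For the lower bound, the 4 vertices {a, d, e, f} are pairwise adjacent, and any tree decomposition puts a clique entirely inside one bag — forcing width ≥ 3. Hence tw(G) = 3 exactly.

Treewidth 3.
Bags: B1 = {a, c, d, f}  B2 = {c, d, f, g}  B3 = {a, d, e, f}  B4 = {b, d, e, f}
Tree: B1–B2, B1–B3, B3–B4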